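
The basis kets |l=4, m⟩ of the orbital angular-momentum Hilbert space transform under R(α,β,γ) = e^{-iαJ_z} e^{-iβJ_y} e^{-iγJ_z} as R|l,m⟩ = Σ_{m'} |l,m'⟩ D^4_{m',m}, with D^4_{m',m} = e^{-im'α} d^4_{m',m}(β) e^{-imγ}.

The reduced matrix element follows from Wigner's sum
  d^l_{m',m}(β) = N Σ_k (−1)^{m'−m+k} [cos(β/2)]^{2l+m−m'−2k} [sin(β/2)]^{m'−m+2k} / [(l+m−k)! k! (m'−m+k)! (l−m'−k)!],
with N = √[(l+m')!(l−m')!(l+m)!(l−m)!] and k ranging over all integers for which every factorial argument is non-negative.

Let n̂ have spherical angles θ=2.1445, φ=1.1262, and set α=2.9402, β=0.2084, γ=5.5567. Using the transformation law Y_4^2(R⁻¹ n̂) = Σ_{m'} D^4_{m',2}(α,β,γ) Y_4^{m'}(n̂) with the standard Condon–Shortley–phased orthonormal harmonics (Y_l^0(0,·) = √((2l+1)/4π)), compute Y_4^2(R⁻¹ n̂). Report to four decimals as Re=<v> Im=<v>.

Need the full column D^4_{m',2} for m'=−4..4 at α=2.9402, β=0.2084, γ=5.5567.
cos(β/2)=0.994576, sin(β/2)=0.104012
d^4_{-4,2}: single k=6 term ⇒ +0.000007;  D = +0.000005+0.000004i
d^4_{-3,2}: k∈[5..6] ⇒ +0.000134 -0.000000 = +0.000134;  D = -0.000089-0.000101i
d^4_{-2,2}: k∈[4..6] ⇒ +0.001718 -0.000015 +0.000000 = +0.001703;  D = +0.000847+0.001477i
d^4_{-1,2}: k∈[3..5] ⇒ +0.015486 -0.000254 +0.000001 = +0.015233;  D = -0.004780-0.014463i
d^4_{0,2}: k∈[2..4] ⇒ +0.099337 -0.002897 +0.000012 = +0.096452;  D = +0.011338+0.095783i
d^4_{1,2}: k∈[1..3] ⇒ +0.424799 -0.023230 +0.000169 = +0.401739;  D = +0.033533-0.400337i
d^4_{2,2}: k∈[0..2] ⇒ +0.957424 -0.125653 +0.001718 = +0.833488;  D = -0.234309+0.799876i
d^4_{3,2}: k∈[0..1] ⇒ -0.374638 +0.012292 = -0.362346;  D = -0.169362+0.320330i
d^4_{4,2}: single k=0 term ⇒ +0.055408;  D = -0.035173+0.042812i
Y_4^{m'}(θ=2.1445,φ=1.1262) and Σ D·Y over m':
  (+0.0000+0.0000i)·(-0.0454+0.2155i)  (-0.0001-0.0001i)·(+0.3912-0.0945i)  (+0.0008+0.0015i)·(-0.1579-0.1946i)  (-0.0048-0.0145i)·(+0.0870-0.1826i)  (+0.0113+0.0958i)·(-0.2962+0.0000i)  (+0.0335-0.4003i)·(-0.0870-0.1826i)  (-0.2343+0.7999i)·(-0.1579+0.1946i)  (-0.1694+0.3203i)·(-0.3912-0.0945i)  (-0.0352+0.0428i)·(-0.0454-0.2155i)
Y_4^2(R⁻¹ n̂) = -0.093651-0.276066i

Re=-0.0937 Im=-0.2761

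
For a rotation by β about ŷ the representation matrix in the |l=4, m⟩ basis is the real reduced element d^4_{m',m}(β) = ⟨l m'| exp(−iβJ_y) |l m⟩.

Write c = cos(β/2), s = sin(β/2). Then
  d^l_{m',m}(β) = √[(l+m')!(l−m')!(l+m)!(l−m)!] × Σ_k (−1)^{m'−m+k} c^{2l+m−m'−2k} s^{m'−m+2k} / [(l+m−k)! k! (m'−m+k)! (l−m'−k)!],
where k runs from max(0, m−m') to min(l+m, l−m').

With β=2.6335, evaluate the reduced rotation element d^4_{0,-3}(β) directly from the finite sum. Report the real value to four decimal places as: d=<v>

d^4_{0,-3}(β=2.6335) via Wigner's sum:
With c≡cos(β/2)=0.251322 and s≡sin(β/2)=0.967903, N=[24·24·1·5040]^{1/2}=1703.830978
k∈{0,1} keeps every argument non-negative
  k=0: (−1)^3·1703.8310/(144)·0.2513^5·0.9679^3 = -0.010758
  k=1: (−1)^4·1703.8310/(144)·0.2513^3·0.9679^5 = +0.159558
d^4_{0,-3}(2.6335) = -0.010758 +0.159558 = +0.148800

d=0.1488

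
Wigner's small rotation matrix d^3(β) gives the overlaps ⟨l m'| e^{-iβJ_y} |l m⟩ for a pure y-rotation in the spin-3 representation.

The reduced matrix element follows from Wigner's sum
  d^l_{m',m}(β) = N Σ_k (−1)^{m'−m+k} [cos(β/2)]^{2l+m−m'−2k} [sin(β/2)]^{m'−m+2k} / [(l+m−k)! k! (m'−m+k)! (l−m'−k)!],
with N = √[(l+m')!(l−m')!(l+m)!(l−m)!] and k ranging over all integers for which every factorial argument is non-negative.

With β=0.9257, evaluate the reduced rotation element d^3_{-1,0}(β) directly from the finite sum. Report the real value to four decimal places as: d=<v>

d=0.2794

d^3_{-1,0}(β=0.9257) via Wigner's sum:
Half-angle: c=0.894784, s=0.446500. N=√(2·24·6·6)=41.569219
The bounds max(0,m−m')=1 and min(l+m,l−m')=3 give 3 terms
  k=1: (−1)^0·41.5692/(12)·0.8948^5·0.4465^1 = +0.887161
  k=2: (−1)^1·41.5692/(4)·0.8948^3·0.4465^3 = -0.662721
  k=3: (−1)^2·41.5692/(12)·0.8948^1·0.4465^5 = +0.055007
d^3_{-1,0}(0.9257) = +0.887161 -0.662721 +0.055007 = +0.279447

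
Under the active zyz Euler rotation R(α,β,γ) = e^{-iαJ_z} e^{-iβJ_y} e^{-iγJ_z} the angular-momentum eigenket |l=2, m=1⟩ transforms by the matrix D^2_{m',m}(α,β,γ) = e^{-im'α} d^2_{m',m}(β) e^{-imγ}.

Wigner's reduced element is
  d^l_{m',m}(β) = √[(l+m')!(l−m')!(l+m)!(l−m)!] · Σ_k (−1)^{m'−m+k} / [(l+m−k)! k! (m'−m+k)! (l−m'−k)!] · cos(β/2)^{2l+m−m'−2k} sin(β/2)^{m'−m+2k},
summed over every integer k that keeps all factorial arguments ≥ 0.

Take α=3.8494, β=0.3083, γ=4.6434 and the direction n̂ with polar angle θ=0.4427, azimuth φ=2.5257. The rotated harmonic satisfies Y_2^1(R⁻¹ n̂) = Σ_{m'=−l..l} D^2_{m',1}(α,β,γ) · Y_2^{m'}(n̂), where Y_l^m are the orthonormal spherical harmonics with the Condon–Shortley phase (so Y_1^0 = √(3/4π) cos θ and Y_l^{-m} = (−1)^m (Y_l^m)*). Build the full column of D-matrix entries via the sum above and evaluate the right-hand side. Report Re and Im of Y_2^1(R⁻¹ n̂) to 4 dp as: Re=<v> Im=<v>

Re=-0.2941 Im=0.1002

Need the full column D^2_{m',1} for m'=−2..2 at α=3.8494, β=0.3083, γ=4.6434.
cos(β/2)=0.988142, sin(β/2)=0.153540
d^2_{-2,1}: single k=3 term ⇒ +0.007153;  D = -0.007127+0.000616i
d^2_{-1,1}: k∈[2..3] ⇒ +0.069057 -0.000556 = +0.068501;  D = +0.048019-0.048852i
d^2_{0,1}: k∈[1..2] ⇒ +0.362874 -0.008761 = +0.354113;  D = -0.024411+0.353271i
d^2_{1,1}: k∈[0..1] ⇒ +0.953407 -0.069057 = +0.884350;  D = -0.527291-0.709957i
d^2_{2,1}: single k=0 term ⇒ -0.296286;  D = -0.288872-0.065864i
Y_2^{m'}(θ=0.4427,φ=2.5257) and Σ D·Y over m':
  (-0.0071+0.0006i)·(+0.0236+0.0669i)  (+0.0480-0.0489i)·(-0.2441-0.1728i)  (-0.0244+0.3533i)·(+0.4572+0.0000i)  (-0.5273-0.7100i)·(+0.2441-0.1728i)  (-0.2889-0.0659i)·(+0.0236-0.0669i)
Y_2^1(R⁻¹ n̂) = -0.294097+0.100218i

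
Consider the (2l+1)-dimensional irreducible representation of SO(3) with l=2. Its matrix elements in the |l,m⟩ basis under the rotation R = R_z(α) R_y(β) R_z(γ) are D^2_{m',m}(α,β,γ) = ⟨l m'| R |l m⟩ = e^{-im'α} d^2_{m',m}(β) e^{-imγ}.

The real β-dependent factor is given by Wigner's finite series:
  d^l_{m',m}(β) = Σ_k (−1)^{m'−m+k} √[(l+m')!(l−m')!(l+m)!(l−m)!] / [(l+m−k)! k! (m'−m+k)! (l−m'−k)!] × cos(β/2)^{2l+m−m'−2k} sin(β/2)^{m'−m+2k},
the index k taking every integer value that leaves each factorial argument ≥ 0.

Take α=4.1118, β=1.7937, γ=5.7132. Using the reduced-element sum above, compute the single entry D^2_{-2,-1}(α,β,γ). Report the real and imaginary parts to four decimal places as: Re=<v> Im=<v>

D^2_{-2,-1}(4.1118,1.7937,5.7132) = e^{-i·-2·4.1118}·d^2_{-2,-1}(1.7937)·e^{-i·-1·5.7132}. Compute d first:
Half-angle: c=0.624074, s=0.781365. N=√(1·24·1·6)=12.000000
k∈{1} keeps every argument non-negative
  k=1: (−1)^0·12.0000/(6)·0.6241^3·0.7814^1 = +0.379833
d^2_{-2,-1}(1.7937) = +0.379833
D = (-0.361260+0.932465i)·(+0.379833)·(+0.841909-0.539620i) = +0.075598+0.372234i

Re=0.0756 Im=0.3722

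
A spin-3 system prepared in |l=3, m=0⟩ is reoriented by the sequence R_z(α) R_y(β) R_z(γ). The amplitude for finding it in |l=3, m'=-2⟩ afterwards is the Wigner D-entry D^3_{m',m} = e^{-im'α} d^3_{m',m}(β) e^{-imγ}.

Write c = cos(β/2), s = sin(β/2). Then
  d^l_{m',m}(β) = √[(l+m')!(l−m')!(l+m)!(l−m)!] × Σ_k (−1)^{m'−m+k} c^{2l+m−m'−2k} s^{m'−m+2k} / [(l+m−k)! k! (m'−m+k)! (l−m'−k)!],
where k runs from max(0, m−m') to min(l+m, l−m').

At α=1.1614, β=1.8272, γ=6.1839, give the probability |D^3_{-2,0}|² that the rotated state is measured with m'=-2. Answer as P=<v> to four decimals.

P=0.1056

D^3_{-2,0}(1.1614,1.8272,6.1839) = e^{-i·-2·1.1614}·d^3_{-2,0}(1.8272)·e^{-i·0·6.1839}. Compute d first:
c=cos(1.8272/2)=0.610900, s=sin(1.8272/2)=0.791708; N=√[1·120·6·6]=65.726707
The bounds max(0,m−m')=2 and min(l+m,l−m')=3 give 2 terms
  k=2: (−1)^0·65.7267/(12)·0.6109^4·0.7917^2 = +0.478157
  k=3: (−1)^1·65.7267/(12)·0.6109^2·0.7917^4 = -0.803083
d^3_{-2,0}(1.8272) = +0.478157 -0.803083 = -0.324927
|D^3_{-2,0}|² = |d^3_{-2,0}(β)|² = (-0.324927)² = 0.105577 (the z-rotation phases have unit modulus)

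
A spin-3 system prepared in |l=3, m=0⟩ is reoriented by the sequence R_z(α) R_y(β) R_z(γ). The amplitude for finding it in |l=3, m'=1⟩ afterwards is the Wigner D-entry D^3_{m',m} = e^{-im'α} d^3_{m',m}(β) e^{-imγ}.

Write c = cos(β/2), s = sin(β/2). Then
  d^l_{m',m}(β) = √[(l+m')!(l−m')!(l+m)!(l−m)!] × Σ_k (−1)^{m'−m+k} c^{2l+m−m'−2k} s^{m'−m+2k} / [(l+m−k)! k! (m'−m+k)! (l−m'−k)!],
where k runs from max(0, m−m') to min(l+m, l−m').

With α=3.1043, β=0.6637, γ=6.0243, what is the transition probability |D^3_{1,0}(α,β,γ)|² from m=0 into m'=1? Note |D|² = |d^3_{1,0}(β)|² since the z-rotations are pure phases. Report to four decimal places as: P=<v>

Split into d^3_{1,0}(β=0.6637) × two z-phases.
With c≡cos(β/2)=0.945441 and s≡sin(β/2)=0.325793, N=[24·2·6·6]^{1/2}=41.569219
k: max(0,(0)−(1))=0 … min(3+(0),3−(1))=2
  k=0: (−1)^1·41.5692/(12)·0.9454^5·0.3258^1 = -0.852520
  k=1: (−1)^2·41.5692/(4)·0.9454^3·0.3258^3 = +0.303696
  k=2: (−1)^3·41.5692/(12)·0.9454^1·0.3258^5 = -0.012021
d^3_{1,0}(0.6637) = -0.852520 +0.303696 -0.012021 = -0.560845
|D^3_{1,0}|² = |d^3_{1,0}(β)|² = (-0.560845)² = 0.314547 (the z-rotation phases have unit modulus)

P=0.3145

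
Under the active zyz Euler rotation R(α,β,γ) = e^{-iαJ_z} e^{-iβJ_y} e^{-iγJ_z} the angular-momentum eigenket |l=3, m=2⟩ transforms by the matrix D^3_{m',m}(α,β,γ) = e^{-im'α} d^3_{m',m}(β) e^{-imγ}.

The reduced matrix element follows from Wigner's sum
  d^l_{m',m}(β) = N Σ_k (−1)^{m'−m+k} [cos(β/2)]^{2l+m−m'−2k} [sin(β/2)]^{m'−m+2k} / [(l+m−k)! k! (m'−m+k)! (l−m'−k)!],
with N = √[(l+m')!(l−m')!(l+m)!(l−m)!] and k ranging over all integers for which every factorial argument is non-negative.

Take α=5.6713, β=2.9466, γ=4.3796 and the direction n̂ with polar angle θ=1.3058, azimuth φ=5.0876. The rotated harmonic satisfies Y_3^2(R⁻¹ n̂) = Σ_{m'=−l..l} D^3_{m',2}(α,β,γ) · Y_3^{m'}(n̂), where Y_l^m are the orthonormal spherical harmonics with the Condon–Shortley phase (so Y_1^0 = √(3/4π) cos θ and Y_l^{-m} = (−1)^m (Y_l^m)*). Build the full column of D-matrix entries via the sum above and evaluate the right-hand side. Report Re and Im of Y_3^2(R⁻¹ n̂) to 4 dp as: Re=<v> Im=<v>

Need the full column D^3_{m',2} for m'=−3..3 at α=5.6713, β=2.9466, γ=4.3796.
cos(β/2)=0.097342, sin(β/2)=0.995251
d^3_{-3,2}: single k=5 term ⇒ +0.232830;  D = -0.090822+0.214385i
d^3_{-2,2}: k∈[4..5] ⇒ +0.046484 -0.971842 = -0.925358;  D = +0.784902-0.490120i
d^3_{-1,2}: k∈[3..4] ⇒ +0.005751 -0.300582 = -0.294831;  D = +0.294406+0.015823i
d^3_{0,2}: k∈[2..3] ⇒ +0.000487 -0.050920 = -0.050433;  D = +0.039669+0.031143i
d^3_{1,2}: k∈[1..2] ⇒ +0.000028 -0.005751 = -0.005723;  D = +0.001655+0.005479i
d^3_{2,2}: k∈[0..1] ⇒ +0.000001 -0.000445 = -0.000444;  D = -0.000139+0.000421i
d^3_{3,2}: single k=0 term ⇒ -0.000021;  D = -0.000017+0.000013i
Y_3^{m'}(θ=1.3058,φ=5.0876) and Σ D·Y over m':
  (-0.0908+0.2144i)·(-0.3385-0.1615i)  (+0.7849-0.4901i)·(-0.1823+0.1700i)  (+0.2944+0.0158i)·(-0.0751-0.1907i)  (+0.0397+0.0311i)·(-0.2597+0.0000i)  (+0.0017+0.0055i)·(+0.0751-0.1907i)  (-0.0001+0.0004i)·(-0.1823-0.1700i)  (-0.0000+0.0000i)·(+0.3385-0.1615i)
Y_3^2(R⁻¹ n̂) = -0.022561+0.099551i

Re=-0.0226 Im=0.0996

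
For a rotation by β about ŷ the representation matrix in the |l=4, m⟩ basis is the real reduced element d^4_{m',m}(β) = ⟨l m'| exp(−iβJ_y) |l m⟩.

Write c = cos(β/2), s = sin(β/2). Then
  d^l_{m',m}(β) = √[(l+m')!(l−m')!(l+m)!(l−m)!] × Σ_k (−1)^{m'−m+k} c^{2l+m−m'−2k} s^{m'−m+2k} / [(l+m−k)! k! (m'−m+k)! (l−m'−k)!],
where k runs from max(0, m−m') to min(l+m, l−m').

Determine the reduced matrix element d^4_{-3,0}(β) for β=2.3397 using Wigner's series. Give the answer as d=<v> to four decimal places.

d^4_{-3,0}(β=2.3397) via Wigner's sum:
Half-angle: c=0.390290, s=0.920692. N=√(1·5040·24·24)=1703.830978
Admissible k: 3..4 (factorial args all ≥0)
  k=3: (−1)^0·1703.8310/(144)·0.3903^5·0.9207^3 = +0.083626
  k=4: (−1)^1·1703.8310/(144)·0.3903^3·0.9207^5 = -0.465369
d^4_{-3,0}(2.3397) = +0.083626 -0.465369 = -0.381743

d=-0.3817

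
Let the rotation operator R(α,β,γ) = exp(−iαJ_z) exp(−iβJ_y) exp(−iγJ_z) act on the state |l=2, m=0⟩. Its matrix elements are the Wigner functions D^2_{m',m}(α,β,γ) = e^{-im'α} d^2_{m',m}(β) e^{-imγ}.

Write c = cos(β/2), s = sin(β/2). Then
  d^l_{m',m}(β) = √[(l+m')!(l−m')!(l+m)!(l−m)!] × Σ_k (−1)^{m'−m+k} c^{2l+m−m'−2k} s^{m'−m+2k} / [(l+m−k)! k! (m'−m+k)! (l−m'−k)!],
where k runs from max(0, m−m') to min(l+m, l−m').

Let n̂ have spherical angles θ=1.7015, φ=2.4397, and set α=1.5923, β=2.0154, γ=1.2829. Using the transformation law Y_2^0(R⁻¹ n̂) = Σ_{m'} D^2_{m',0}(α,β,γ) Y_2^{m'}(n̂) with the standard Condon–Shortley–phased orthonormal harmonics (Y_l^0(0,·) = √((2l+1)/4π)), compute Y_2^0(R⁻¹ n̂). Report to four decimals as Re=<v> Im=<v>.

Re=0.0826 Im=0.0000

Need the full column D^2_{m',0} for m'=−2..2 at α=1.5923, β=2.0154, γ=1.2829.
cos(β/2)=0.533807, sin(β/2)=0.845606
d^2_{-2,0}: single k=2 term ⇒ +0.499092;  D = -0.498631-0.021458i
d^2_{-1,0}: k∈[1..2] ⇒ +0.315062 -0.790614 = -0.475552;  D = +0.010225-0.475442i
d^2_{0,0}: k∈[0..2] ⇒ +0.081196 -0.815014 +0.511297 = -0.222521;  D = -0.222521+0.000000i
d^2_{1,0}: k∈[0..1] ⇒ -0.315062 +0.790614 = +0.475552;  D = -0.010225-0.475442i
d^2_{2,0}: single k=0 term ⇒ +0.499092;  D = -0.498631+0.021458i
Y_2^{m'}(θ=1.7015,φ=2.4397) and Σ D·Y over m':
  (-0.4986-0.0215i)·(+0.0631+0.3744i)  (+0.0102-0.4754i)·(+0.0762+0.0645i)  (-0.2225+0.0000i)·(-0.2993+0.0000i)  (-0.0102-0.4754i)·(-0.0762+0.0645i)  (-0.4986+0.0215i)·(+0.0631-0.3744i)
Y_2^0(R⁻¹ n̂) = +0.082574+0.000000i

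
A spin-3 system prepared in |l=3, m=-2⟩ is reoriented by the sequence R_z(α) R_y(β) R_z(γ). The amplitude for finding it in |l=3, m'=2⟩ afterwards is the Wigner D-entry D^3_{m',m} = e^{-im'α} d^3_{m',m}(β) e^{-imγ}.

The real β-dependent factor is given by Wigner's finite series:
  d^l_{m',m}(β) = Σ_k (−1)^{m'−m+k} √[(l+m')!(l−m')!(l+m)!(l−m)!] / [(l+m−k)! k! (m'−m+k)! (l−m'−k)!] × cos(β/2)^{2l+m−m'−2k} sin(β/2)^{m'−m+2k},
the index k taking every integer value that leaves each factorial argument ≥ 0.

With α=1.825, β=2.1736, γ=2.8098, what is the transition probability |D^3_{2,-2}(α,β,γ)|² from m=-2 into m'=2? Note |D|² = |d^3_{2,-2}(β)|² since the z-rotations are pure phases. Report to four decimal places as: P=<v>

P=0.0337

D^3_{2,-2}(1.825,2.1736,2.8098) = e^{-i·2·1.825}·d^3_{2,-2}(2.1736)·e^{-i·-2·2.8098}. Compute d first:
c=cos(2.1736/2)=0.465320, s=sin(2.1736/2)=0.885142; N=√[120·1·1·120]=120.000000
k∈{0,1} keeps every argument non-negative
  k=0: (−1)^4·120.0000/(24)·0.4653^2·0.8851^4 = +0.664548
  k=1: (−1)^5·120.0000/(120)·0.4653^0·0.8851^6 = -0.480927
d^3_{2,-2}(2.1736) = +0.664548 -0.480927 = +0.183621
|D^3_{2,-2}|² = |d^3_{2,-2}(β)|² = (+0.183621)² = 0.033717 (the z-rotation phases have unit modulus)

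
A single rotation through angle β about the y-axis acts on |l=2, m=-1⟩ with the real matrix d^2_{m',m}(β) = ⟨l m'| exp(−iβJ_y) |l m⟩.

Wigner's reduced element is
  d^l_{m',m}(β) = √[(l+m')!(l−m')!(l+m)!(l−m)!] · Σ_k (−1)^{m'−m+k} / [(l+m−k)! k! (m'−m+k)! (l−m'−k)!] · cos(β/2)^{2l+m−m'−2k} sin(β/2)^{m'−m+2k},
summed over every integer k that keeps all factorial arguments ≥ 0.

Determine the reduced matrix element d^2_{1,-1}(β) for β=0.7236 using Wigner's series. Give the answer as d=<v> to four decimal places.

d=0.3131

d^2_{1,-1}(β=0.7236) via Wigner's sum:
With c≡cos(β/2)=0.935261 and s≡sin(β/2)=0.353958, N=[6·1·1·6]^{1/2}=6.000000
The bounds max(0,m−m')=0 and min(l+m,l−m')=1 give 2 terms
  k=0: (−1)^2·6.0000/(2)·0.9353^2·0.3540^2 = +0.328769
  k=1: (−1)^3·6.0000/(6)·0.9353^0·0.3540^4 = -0.015697
d^2_{1,-1}(0.7236) = +0.328769 -0.015697 = +0.313073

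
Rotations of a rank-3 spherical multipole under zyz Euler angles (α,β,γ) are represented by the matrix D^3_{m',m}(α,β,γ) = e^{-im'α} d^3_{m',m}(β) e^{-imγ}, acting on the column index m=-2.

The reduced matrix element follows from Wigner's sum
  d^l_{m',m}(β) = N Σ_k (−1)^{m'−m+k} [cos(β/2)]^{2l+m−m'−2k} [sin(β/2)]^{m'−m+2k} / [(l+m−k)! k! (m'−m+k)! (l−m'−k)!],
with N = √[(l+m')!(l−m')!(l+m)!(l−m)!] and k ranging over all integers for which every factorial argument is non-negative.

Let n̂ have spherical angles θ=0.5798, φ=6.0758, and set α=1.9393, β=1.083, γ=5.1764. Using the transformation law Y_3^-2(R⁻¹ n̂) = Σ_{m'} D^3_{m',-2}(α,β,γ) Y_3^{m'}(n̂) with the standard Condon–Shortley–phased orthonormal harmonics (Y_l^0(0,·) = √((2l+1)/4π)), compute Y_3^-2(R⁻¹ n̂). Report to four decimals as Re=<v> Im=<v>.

Re=-0.1291 Im=0.0046

Need the full column D^3_{m',-2} for m'=−3..3 at α=1.9393, β=1.083, γ=5.1764.
cos(β/2)=0.856937, sin(β/2)=0.515422
d^3_{-3,-2}: single k=1 term ⇒ +0.583421;  D = -0.522065-0.260438i
d^3_{-2,-2}: k∈[0..1] ⇒ +0.395997 -0.716293 = -0.320296;  D = +0.030138-0.318875i
d^3_{-1,-2}: k∈[0..1] ⇒ -0.753193 +0.544960 = -0.208233;  D = -0.200450+0.056399i
d^3_{0,-2}: k∈[0..1] ⇒ +0.784659 -0.283864 = +0.500796;  D = -0.300186-0.400855i
d^3_{1,-2}: k∈[0..1] ⇒ -0.544960 +0.098574 = -0.446386;  D = +0.236932-0.378317i
d^3_{2,-2}: k∈[0..1] ⇒ +0.259131 -0.018749 = +0.240382;  D = +0.236010+0.045638i
d^3_{3,-2}: single k=0 term ⇒ -0.076355;  D = +0.013481+0.075156i
Y_3^{m'}(θ=0.5798,φ=6.0758) and Σ D·Y over m':
  (-0.5221-0.2604i)·(+0.0558+0.0400i)  (+0.0301-0.3189i)·(+0.2349+0.1034i)  (-0.2004+0.0564i)·(+0.4330+0.0911i)  (-0.3002-0.4009i)·(+0.1559+0.0000i)  (+0.2369-0.3783i)·(-0.4330+0.0911i)  (+0.2360+0.0456i)·(+0.2349-0.1034i)  (+0.0135+0.0752i)·(-0.0558+0.0400i)
Y_3^-2(R⁻¹ n̂) = -0.129105+0.004584i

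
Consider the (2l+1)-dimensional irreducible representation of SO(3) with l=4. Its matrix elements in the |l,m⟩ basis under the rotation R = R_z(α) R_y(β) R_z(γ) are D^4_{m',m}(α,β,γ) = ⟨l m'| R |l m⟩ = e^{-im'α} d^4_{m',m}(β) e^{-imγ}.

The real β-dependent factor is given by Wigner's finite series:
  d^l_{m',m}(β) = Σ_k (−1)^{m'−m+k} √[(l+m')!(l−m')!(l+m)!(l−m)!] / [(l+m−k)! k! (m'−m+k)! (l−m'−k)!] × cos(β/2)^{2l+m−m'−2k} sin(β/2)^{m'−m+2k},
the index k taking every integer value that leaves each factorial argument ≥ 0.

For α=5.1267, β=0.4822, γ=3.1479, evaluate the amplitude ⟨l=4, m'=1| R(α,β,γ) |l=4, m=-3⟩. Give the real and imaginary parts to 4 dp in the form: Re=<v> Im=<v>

Split into d^4_{1,-3}(β=0.4822) × two z-phases.
c=cos(0.4822/2)=0.971076, s=sin(0.4822/2)=0.238771; N=√[120·6·1·5040]=1904.940944
k: max(0,(-3)−(1))=0 … min(4+(-3),4−(1))=1
  k=0: (−1)^4·1904.9409/(144)·0.9711^4·0.2388^4 = +0.038235
  k=1: (−1)^5·1904.9409/(240)·0.9711^2·0.2388^6 = -0.001387
d^4_{1,-3}(0.4822) = +0.038235 -0.001387 = +0.036848
Attach z-rotation phases: D = e^{-i(1)(5.1267)}·(+0.036848)·e^{-i(-3)(3.1479)} = -0.014193-0.034005i

Re=-0.0142 Im=-0.0340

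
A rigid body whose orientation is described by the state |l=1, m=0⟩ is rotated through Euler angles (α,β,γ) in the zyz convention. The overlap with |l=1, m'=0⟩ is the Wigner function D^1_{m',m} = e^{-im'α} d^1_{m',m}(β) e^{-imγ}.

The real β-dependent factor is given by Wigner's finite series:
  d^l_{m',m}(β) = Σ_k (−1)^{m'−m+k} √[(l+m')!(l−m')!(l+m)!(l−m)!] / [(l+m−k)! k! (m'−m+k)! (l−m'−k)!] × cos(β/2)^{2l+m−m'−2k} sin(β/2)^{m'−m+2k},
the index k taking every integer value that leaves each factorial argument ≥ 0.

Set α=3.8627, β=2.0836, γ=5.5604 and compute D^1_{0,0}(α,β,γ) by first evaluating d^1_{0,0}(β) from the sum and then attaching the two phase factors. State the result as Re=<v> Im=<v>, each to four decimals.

Re=-0.4906 Im=0.0000

D^1_{0,0}(3.8627,2.0836,5.5604) = e^{-i·0·3.8627}·d^1_{0,0}(2.0836)·e^{-i·0·5.5604}. Compute d first:
With c≡cos(β/2)=0.504667 and s≡sin(β/2)=0.863314, N=[1·1·1·1]^{1/2}=1.000000
k∈{0,1} keeps every argument non-negative
  k=0: (−1)^0·1.0000/(1)·0.5047^2·0.8633^0 = +0.254689
  k=1: (−1)^1·1.0000/(1)·0.5047^0·0.8633^2 = -0.745311
d^1_{0,0}(2.0836) = +0.254689 -0.745311 = -0.490622
Attach z-rotation phases: D = e^{-i(0)(3.8627)}·(-0.490622)·e^{-i(0)(5.5604)} = -0.490622+0.000000i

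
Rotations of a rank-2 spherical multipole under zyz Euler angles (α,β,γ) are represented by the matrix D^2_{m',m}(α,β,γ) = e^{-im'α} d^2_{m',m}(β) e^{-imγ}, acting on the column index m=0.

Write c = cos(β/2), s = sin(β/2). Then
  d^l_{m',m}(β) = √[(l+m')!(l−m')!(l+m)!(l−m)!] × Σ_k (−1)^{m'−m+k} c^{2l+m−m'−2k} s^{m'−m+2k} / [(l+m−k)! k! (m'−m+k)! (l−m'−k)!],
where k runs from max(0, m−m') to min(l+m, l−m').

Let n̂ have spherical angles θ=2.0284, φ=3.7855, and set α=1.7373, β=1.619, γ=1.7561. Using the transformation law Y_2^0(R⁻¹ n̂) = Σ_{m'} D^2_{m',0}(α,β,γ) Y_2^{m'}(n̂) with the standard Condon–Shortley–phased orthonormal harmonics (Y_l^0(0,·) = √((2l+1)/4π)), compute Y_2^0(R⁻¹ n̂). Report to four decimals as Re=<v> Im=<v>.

Need the full column D^2_{m',0} for m'=−2..2 at α=1.7373, β=1.619, γ=1.7561.
cos(β/2)=0.689860, sin(β/2)=0.723942
d^2_{-2,0}: single k=2 term ⇒ +0.610951;  D = -0.577387-0.199712i
d^2_{-1,0}: k∈[1..2] ⇒ +0.582188 -0.641134 = -0.058946;  D = +0.009769-0.058131i
d^2_{0,0}: k∈[0..2] ⇒ +0.226488 -0.997678 +0.274673 = -0.496517;  D = -0.496517+0.000000i
d^2_{1,0}: k∈[0..1] ⇒ -0.582188 +0.641134 = +0.058946;  D = -0.009769-0.058131i
d^2_{2,0}: single k=0 term ⇒ +0.610951;  D = -0.577387+0.199712i
Y_2^{m'}(θ=2.0284,φ=3.7855) and Σ D·Y over m':
  (-0.5774-0.1997i)·(+0.0868-0.2985i)  (+0.0098-0.0581i)·(+0.2449-0.1838i)  (-0.4965+0.0000i)·(-0.1307+0.0000i)  (-0.0098-0.0581i)·(-0.2449-0.1838i)  (-0.5774+0.1997i)·(+0.0868+0.2985i)
Y_2^0(R⁻¹ n̂) = -0.171158+0.000000i

Re=-0.1712 Im=0.0000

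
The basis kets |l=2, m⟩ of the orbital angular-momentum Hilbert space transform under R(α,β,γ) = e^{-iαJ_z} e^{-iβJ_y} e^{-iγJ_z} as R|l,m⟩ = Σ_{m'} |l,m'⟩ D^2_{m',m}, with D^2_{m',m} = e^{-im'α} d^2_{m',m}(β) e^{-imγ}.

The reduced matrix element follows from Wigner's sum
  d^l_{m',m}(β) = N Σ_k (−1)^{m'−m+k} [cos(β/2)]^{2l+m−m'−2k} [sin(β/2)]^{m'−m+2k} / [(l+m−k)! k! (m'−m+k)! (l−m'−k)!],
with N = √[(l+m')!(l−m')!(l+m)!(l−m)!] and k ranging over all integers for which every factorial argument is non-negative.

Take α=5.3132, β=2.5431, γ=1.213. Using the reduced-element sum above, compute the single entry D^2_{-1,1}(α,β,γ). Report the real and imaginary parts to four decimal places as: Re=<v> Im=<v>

D^2_{-1,1}(5.3132,2.5431,1.213) = e^{-i·-1·5.3132}·d^2_{-1,1}(2.5431)·e^{-i·1·1.213}. Compute d first:
c=cos(2.5431/2)=0.294800, s=sin(2.5431/2)=0.955559; N=√[1·6·6·1]=6.000000
The bounds max(0,m−m')=2 and min(l+m,l−m')=3 give 2 terms
  k=2: (−1)^0·6.0000/(2)·0.2948^2·0.9556^2 = +0.238063
  k=3: (−1)^1·6.0000/(6)·0.2948^0·0.9556^4 = -0.833739
d^2_{-1,1}(2.5431) = +0.238063 -0.833739 = -0.595676
Phases: e^{-i·(-1)·5.3132}=+0.565312-0.824877i, e^{-i·(1)·1.213}=+0.350211-0.936671i ⇒ D=+0.342311+0.487496i

Re=0.3423 Im=0.4875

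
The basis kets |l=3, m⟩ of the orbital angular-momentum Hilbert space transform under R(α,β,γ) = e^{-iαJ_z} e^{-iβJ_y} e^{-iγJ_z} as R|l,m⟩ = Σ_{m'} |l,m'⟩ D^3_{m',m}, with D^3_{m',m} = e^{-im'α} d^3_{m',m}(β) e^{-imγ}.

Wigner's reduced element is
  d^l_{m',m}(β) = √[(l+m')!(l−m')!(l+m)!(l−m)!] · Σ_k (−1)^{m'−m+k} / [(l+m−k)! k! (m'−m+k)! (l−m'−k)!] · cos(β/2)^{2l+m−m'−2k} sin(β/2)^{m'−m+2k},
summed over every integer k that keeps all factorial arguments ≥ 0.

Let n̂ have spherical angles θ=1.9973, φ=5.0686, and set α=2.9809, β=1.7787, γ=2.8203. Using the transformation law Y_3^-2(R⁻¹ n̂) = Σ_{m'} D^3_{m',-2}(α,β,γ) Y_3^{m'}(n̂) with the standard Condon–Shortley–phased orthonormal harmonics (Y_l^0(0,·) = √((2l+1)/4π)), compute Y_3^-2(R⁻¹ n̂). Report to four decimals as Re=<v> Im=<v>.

Need the full column D^3_{m',-2} for m'=−3..3 at α=2.9809, β=1.7787, γ=2.8203.
cos(β/2)=0.629917, sin(β/2)=0.776662
d^3_{-3,-2}: single k=1 term ⇒ +0.188679;  D = -0.081411+0.170212i
d^3_{-2,-2}: k∈[0..1] ⇒ +0.062474 -0.474863 = -0.412388;  D = -0.235170+0.338762i
d^3_{-1,-2}: k∈[0..1] ⇒ -0.243584 +0.740588 = +0.497004;  D = -0.345096+0.357662i
d^3_{0,-2}: k∈[0..1] ⇒ +0.520186 -0.790782 = -0.270596;  D = -0.216625+0.162159i
d^3_{1,-2}: k∈[0..1] ⇒ -0.740588 +0.562918 = -0.177671;  D = +0.157437-0.082343i
d^3_{2,-2}: k∈[0..1] ⇒ +0.721882 -0.219479 = +0.502402;  D = +0.476708-0.158611i
d^3_{3,-2}: single k=0 term ⇒ -0.436034;  D = +0.430430-0.069687i
Y_3^{m'}(θ=1.9973,φ=5.0686) and Σ D·Y over m':
  (-0.0814+0.1702i)·(-0.2760-0.1515i)  (-0.2352+0.3388i)·(+0.2652-0.2291i)  (-0.3451+0.3577i)·(-0.0148-0.0398i)  (-0.2166+0.1622i)·(+0.3310+0.0000i)  (+0.1574-0.0823i)·(+0.0148-0.0398i)  (+0.4767-0.1586i)·(+0.2652+0.2291i)  (+0.4304-0.0697i)·(+0.2760-0.1515i)
Y_3^-2(R⁻¹ n̂) = +0.281159+0.146380i

Re=0.2812 Im=0.1464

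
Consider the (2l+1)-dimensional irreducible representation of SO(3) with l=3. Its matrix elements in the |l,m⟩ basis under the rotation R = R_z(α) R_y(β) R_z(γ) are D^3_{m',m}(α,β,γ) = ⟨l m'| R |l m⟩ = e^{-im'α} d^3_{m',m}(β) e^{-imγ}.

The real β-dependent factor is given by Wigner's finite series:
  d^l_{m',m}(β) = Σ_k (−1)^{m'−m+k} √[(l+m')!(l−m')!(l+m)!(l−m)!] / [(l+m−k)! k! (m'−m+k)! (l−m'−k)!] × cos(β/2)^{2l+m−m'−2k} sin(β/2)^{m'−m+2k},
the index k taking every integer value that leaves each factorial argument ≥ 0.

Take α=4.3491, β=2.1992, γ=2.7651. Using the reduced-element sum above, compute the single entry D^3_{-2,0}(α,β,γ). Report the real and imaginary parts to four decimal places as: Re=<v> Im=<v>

Re=0.3937 Im=-0.3500

First d^3_{-2,0}(β=2.1992), then the phase factors e^{-i(-2)α} and e^{-i(0)γ}:
Half-angle: c=0.453953, s=0.891026. N=√(1·120·6·6)=65.726707
k∈{2,3} keeps every argument non-negative
  k=2: (−1)^0·65.7267/(12)·0.4540^4·0.8910^2 = +0.184664
  k=3: (−1)^1·65.7267/(12)·0.4540^2·0.8910^4 = -0.711447
d^3_{-2,0}(2.1992) = +0.184664 -0.711447 = -0.526783
D = (-0.747452+0.664316i)·(-0.526783)·(+1.000000+0.000000i) = +0.393745-0.349950i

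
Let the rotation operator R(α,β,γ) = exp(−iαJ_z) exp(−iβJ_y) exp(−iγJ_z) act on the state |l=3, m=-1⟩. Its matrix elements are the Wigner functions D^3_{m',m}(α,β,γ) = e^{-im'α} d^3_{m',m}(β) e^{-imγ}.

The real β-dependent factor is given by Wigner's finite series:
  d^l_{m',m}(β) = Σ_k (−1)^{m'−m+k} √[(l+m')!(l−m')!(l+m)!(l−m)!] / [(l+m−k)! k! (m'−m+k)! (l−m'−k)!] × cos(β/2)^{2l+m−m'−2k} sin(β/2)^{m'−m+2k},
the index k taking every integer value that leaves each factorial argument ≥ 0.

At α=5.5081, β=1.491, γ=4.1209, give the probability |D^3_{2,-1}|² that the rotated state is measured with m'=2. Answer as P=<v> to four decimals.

P=0.2019

First d^3_{2,-1}(β=1.491), then the phase factors e^{-i(2)α} and e^{-i(-1)γ}:
Half-angle: c=0.734749, s=0.678339. N=√(120·1·2·24)=75.894664
k∈{0,1} keeps every argument non-negative
  k=0: (−1)^3·75.8947/(12)·0.7347^3·0.6783^3 = -0.783047
  k=1: (−1)^4·75.8947/(24)·0.7347^1·0.6783^5 = +0.333713
d^3_{2,-1}(1.491) = -0.783047 +0.333713 = -0.449333
|D^3_{2,-1}|² = |d^3_{2,-1}(β)|² = (-0.449333)² = 0.201900 (the z-rotation phases have unit modulus)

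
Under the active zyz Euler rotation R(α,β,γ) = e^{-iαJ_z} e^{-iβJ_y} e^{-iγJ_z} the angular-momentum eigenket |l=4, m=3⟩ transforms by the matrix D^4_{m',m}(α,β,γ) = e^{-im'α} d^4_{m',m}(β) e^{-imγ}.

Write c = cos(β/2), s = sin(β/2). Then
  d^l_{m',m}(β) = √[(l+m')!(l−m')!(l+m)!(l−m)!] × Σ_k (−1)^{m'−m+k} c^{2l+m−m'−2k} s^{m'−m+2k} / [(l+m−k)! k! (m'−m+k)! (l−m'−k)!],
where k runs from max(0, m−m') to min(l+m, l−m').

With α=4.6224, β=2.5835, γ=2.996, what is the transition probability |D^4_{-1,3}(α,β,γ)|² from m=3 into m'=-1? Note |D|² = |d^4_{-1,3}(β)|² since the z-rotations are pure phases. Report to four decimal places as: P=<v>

P=0.1683

D^4_{-1,3}(4.6224,2.5835,2.996) = e^{-i·-1·4.6224}·d^4_{-1,3}(2.5835)·e^{-i·3·2.996}. Compute d first:
Half-angle: c=0.275439, s=0.961319. N=√(6·120·5040·1)=1904.940944
The bounds max(0,m−m')=4 and min(l+m,l−m')=5 give 2 terms
  k=4: (−1)^0·1904.9409/(144)·0.2754^4·0.9613^4 = +0.065026
  k=5: (−1)^1·1904.9409/(240)·0.2754^2·0.9613^6 = -0.475253
d^4_{-1,3}(2.5835) = +0.065026 -0.475253 = -0.410227
|D^4_{-1,3}|² = |d^4_{-1,3}(β)|² = (-0.410227)² = 0.168286 (the z-rotation phases have unit modulus)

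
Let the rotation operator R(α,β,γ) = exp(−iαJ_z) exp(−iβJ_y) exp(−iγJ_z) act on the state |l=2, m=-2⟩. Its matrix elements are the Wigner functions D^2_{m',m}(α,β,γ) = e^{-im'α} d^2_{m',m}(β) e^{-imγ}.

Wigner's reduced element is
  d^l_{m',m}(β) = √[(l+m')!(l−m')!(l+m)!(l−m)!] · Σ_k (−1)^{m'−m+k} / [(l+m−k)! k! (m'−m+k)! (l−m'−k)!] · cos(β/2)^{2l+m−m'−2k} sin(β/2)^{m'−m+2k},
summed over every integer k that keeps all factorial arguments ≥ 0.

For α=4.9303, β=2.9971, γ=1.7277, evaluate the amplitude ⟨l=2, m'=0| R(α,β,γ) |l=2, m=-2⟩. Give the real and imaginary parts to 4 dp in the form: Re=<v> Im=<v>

Re=-0.0121 Im=-0.0039

D^2_{0,-2}(4.9303,2.9971,1.7277) = e^{-i·0·4.9303}·d^2_{0,-2}(2.9971)·e^{-i·-2·1.7277}. Compute d first:
With c≡cos(β/2)=0.072183 and s≡sin(β/2)=0.997391, N=[2·2·1·24]^{1/2}=9.797959
k: max(0,(-2)−(0))=0 … min(2+(-2),2−(0))=0
  k=0: (−1)^2·9.7980/(4)·0.0722^2·0.9974^2 = +0.012696
d^2_{0,-2}(2.9971) = +0.012696
Phases: e^{-i·(0)·4.9303}=+1.000000+0.000000i, e^{-i·(-2)·1.7277}=-0.951165-0.308682i ⇒ D=-0.012076-0.003919i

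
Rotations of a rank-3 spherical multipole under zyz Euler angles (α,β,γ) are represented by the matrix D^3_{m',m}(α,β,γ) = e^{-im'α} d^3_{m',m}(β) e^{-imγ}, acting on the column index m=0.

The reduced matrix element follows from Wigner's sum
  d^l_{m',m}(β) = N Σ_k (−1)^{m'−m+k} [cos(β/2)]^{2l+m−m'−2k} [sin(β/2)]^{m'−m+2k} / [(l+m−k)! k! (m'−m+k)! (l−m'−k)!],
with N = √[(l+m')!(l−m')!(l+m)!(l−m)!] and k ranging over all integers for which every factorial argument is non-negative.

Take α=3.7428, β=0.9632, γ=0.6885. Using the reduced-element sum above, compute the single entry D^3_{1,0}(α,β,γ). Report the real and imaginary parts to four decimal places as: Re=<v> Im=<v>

D^3_{1,0}(3.7428,0.9632,0.6885) = e^{-i·1·3.7428}·d^3_{1,0}(0.9632)·e^{-i·0·0.6885}. Compute d first:
Half-angle: c=0.886255, s=0.463198. N=√(24·2·6·6)=41.569219
Admissible k: 0..2 (factorial args all ≥0)
  k=0: (−1)^1·41.5692/(12)·0.8863^5·0.4632^1 = -0.877305
  k=1: (−1)^2·41.5692/(4)·0.8863^3·0.4632^3 = +0.718931
  k=2: (−1)^3·41.5692/(12)·0.8863^1·0.4632^5 = -0.065461
d^3_{1,0}(0.9632) = -0.877305 +0.718931 -0.065461 = -0.223834
Attach z-rotation phases: D = e^{-i(1)(3.7428)}·(-0.223834)·e^{-i(0)(0.6885)} = +0.184586-0.126609i

Re=0.1846 Im=-0.1266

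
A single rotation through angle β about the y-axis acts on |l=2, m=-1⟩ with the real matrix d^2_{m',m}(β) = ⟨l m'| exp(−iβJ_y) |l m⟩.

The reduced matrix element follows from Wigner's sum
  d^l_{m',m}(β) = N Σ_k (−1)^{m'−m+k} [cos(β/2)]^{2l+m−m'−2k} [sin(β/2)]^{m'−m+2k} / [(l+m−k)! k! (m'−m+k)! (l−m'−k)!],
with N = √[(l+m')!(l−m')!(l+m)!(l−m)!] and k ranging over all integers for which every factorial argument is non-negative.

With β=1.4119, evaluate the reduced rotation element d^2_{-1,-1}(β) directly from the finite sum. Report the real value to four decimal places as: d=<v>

d^2_{-1,-1}(β=1.4119) via Wigner's sum:
With c≡cos(β/2)=0.760996 and s≡sin(β/2)=0.648757, N=[1·6·1·6]^{1/2}=6.000000
Admissible k: 0..1 (factorial args all ≥0)
  k=0: (−1)^0·6.0000/(6)·0.7610^4·0.6488^0 = +0.335373
  k=1: (−1)^1·6.0000/(2)·0.7610^2·0.6488^2 = -0.731223
d^2_{-1,-1}(1.4119) = +0.335373 -0.731223 = -0.395849

d=-0.3958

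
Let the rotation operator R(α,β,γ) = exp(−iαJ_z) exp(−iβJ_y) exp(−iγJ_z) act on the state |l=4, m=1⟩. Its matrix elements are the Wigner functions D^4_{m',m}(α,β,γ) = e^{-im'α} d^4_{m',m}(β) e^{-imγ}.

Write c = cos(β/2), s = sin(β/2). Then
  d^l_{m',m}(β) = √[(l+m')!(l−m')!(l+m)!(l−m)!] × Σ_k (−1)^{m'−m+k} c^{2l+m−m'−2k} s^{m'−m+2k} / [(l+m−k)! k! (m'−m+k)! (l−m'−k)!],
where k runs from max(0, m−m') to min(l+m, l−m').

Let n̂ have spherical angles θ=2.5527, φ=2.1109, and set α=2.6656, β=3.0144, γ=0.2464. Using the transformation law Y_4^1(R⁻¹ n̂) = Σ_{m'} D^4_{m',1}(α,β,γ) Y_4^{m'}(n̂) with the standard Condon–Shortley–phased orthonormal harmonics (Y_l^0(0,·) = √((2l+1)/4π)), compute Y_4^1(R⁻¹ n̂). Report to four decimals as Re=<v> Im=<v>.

Need the full column D^4_{m',1} for m'=−4..4 at α=2.6656, β=3.0144, γ=0.2464.
cos(β/2)=0.063553, sin(β/2)=0.997978
d^4_{-4,1}: single k=5 term ⇒ +0.001902;  D = -0.001041-0.001591i
d^4_{-3,1}: k∈[4..5] ⇒ +0.000214 -0.031672 = -0.031458;  D = -0.003253-0.031289i
d^4_{-2,1}: k∈[3..5] ⇒ +0.000015 -0.005391 +0.265842 = +0.260466;  D = +0.094774-0.242612i
d^4_{-1,1}: k∈[2..5] ⇒ +0.000001 -0.000485 +0.059854 -0.983941 = -0.924572;  D = +0.693638-0.611310i
d^4_{0,1}: k∈[1..4] ⇒ +0.000000 -0.000028 +0.006819 -0.280222 = -0.273431;  D = -0.265173+0.066694i
d^4_{1,1}: k∈[0..3] ⇒ +0.000000 -0.000001 +0.000485 -0.039903 = -0.039419;  D = +0.038384+0.008971i
d^4_{2,1}: k∈[0..2] ⇒ -0.000000 +0.000022 -0.003594 = -0.003572;  D = -0.002719-0.002316i
d^4_{3,1}: k∈[0..1] ⇒ +0.000001 -0.000214 = -0.000214;  D = +0.000081+0.000198i
d^4_{4,1}: single k=0 term ⇒ -0.000008;  D = +0.000001-0.000008i
Y_4^{m'}(θ=2.5527,φ=2.1109) and Σ D·Y over m':
  (-0.0010-0.0016i)·(-0.0234-0.0350i)  (-0.0033-0.0313i)·(-0.1781+0.0088i)  (+0.0948-0.2426i)·(-0.1867+0.3496i)  (+0.6936-0.6113i)·(+0.2068+0.3449i)  (-0.2652+0.0667i)·(-0.1068+0.0000i)  (+0.0384+0.0090i)·(-0.2068+0.3449i)  (-0.0027-0.0023i)·(-0.1867-0.3496i)  (+0.0001+0.0002i)·(+0.1781+0.0088i)  (+0.0000-0.0000i)·(-0.0234+0.0350i)
Y_4^1(R⁻¹ n̂) = +0.439215+0.202562i

Re=0.4392 Im=0.2026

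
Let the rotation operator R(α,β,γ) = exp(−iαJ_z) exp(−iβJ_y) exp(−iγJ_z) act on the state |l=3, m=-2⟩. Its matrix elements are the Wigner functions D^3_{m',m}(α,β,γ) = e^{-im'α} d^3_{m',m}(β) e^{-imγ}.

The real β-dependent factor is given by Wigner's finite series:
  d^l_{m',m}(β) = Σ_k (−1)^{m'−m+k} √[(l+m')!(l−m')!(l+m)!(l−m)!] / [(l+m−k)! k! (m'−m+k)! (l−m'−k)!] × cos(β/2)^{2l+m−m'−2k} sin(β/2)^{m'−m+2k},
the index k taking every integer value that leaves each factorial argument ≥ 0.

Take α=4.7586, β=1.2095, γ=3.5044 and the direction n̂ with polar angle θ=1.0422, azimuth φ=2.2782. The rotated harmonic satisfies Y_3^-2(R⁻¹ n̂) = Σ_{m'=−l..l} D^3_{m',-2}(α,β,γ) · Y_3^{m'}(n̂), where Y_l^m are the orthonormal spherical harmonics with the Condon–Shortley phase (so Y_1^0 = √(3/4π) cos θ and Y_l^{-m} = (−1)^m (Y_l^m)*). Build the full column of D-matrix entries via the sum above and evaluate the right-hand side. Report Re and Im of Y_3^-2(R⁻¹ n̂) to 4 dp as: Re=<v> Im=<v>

Re=-0.3150 Im=0.1948

Need the full column D^3_{m',-2} for m'=−3..3 at α=4.7586, β=1.2095, γ=3.5044.
cos(β/2)=0.822644, sin(β/2)=0.568556
d^3_{-3,-2}: single k=1 term ⇒ +0.524698;  D = -0.399089+0.340641i
d^3_{-2,-2}: k∈[0..1] ⇒ +0.309936 -0.740228 = -0.430292;  D = +0.294171+0.314029i
d^3_{-1,-2}: k∈[0..1] ⇒ -0.677382 +0.647123 = -0.030259;  D = -0.021104+0.021685i
d^3_{0,-2}: k∈[0..1] ⇒ +0.810879 -0.387328 = +0.423551;  D = +0.316855+0.281066i
d^3_{1,-2}: k∈[0..1] ⇒ -0.647123 +0.154554 = -0.492569;  D = +0.309496-0.383193i
d^3_{2,-2}: k∈[0..1] ⇒ +0.353581 -0.033779 = +0.319802;  D = -0.257806-0.189234i
d^3_{3,-2}: single k=0 term ⇒ -0.119717;  D = -0.066305+0.099678i
Y_3^{m'}(θ=1.0422,φ=2.2782) and Σ D·Y over m':
  (-0.3991+0.3406i)·(+0.2288-0.1407i)  (+0.2942+0.3140i)·(-0.0597+0.3797i)  (-0.0211+0.0217i)·(-0.0493-0.0576i)  (+0.3169+0.2811i)·(-0.3253+0.0000i)  (+0.3095-0.3832i)·(+0.0493-0.0576i)  (-0.2578-0.1892i)·(-0.0597-0.3797i)  (-0.0663+0.0997i)·(-0.2288-0.1407i)
Y_3^-2(R⁻¹ n̂) = -0.315022+0.194756i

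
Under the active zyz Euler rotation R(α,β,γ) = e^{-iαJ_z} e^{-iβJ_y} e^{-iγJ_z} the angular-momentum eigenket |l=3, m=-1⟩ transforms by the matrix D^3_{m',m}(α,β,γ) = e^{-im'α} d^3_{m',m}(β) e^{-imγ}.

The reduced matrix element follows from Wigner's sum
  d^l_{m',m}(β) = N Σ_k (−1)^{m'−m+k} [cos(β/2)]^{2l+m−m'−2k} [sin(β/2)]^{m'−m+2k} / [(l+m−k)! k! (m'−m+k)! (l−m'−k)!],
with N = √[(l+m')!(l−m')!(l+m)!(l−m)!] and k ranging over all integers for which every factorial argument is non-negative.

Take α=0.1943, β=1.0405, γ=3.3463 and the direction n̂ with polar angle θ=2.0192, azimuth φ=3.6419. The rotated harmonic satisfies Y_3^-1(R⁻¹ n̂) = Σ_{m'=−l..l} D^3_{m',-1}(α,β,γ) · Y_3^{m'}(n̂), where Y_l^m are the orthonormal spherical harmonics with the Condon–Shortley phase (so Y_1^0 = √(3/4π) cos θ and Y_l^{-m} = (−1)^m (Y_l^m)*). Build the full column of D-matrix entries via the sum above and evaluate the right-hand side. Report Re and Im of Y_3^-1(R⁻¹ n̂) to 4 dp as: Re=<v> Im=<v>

Need the full column D^3_{m',-1} for m'=−3..3 at α=0.1943, β=1.0405, γ=3.3463.
cos(β/2)=0.867695, sin(β/2)=0.497097
d^3_{-3,-1}: single k=2 term ⇒ +0.542496;  D = -0.382754-0.384449i
d^3_{-2,-1}: k∈[1..2] ⇒ +0.773173 -0.507522 = +0.265651;  D = -0.220250-0.148527i
d^3_{-1,-1}: k∈[0..2] ⇒ +0.426778 -1.120574 +0.275836 = -0.417960;  D = +0.385128+0.162379i
d^3_{0,-1}: k∈[0..2] ⇒ -0.846968 +0.833944 -0.091235 = -0.104260;  D = +0.102083+0.021194i
d^3_{1,-1}: k∈[0..2] ⇒ +0.840431 -0.367781 +0.015089 = +0.487739;  D = -0.487712-0.005076i
d^3_{2,-1}: k∈[0..1] ⇒ -0.507522 +0.083286 = -0.424236;  D = +0.417083-0.077575i
d^3_{3,-1}: single k=0 term ⇒ +0.178051;  D = -0.165469+0.065744i
Y_3^{m'}(θ=2.0192,φ=3.6419) and Σ D·Y over m':
  (-0.3828-0.3844i)·(-0.0213+0.3046i)  (-0.2203-0.1485i)·(-0.1942+0.3029i)  (+0.3851+0.1624i)·(+0.0154-0.0084i)  (+0.1021+0.0212i)·(+0.3333+0.0000i)  (-0.4877-0.0051i)·(-0.0154-0.0084i)  (+0.4171-0.0776i)·(-0.1942-0.3029i)  (-0.1655+0.0657i)·(+0.0213+0.3046i)
Y_3^-1(R⁻¹ n̂) = +0.133755-0.295987i

Re=0.1338 Im=-0.2960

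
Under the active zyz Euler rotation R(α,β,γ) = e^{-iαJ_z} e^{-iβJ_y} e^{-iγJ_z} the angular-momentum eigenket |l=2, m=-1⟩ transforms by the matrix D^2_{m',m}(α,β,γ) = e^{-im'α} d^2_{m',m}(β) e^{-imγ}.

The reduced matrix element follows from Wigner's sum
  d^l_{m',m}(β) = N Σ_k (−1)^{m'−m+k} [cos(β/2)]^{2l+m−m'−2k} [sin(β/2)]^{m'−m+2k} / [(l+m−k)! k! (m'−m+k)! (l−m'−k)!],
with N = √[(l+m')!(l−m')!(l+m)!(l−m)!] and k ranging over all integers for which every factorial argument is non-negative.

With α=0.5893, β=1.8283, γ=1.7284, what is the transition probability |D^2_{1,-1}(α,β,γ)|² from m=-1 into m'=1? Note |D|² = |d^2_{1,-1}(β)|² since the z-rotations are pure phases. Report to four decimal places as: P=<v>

P=0.0947

Split into d^2_{1,-1}(β=1.8283) × two z-phases.
With c≡cos(β/2)=0.610464 and s≡sin(β/2)=0.792044, N=[6·1·1·6]^{1/2}=6.000000
k∈{0,1} keeps every argument non-negative
  k=0: (−1)^2·6.0000/(2)·0.6105^2·0.7920^2 = +0.701358
  k=1: (−1)^3·6.0000/(6)·0.6105^0·0.7920^4 = -0.393548
d^2_{1,-1}(1.8283) = +0.701358 -0.393548 = +0.307811
|D^2_{1,-1}|² = |d^2_{1,-1}(β)|² = (+0.307811)² = 0.094748 (the z-rotation phases have unit modulus)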